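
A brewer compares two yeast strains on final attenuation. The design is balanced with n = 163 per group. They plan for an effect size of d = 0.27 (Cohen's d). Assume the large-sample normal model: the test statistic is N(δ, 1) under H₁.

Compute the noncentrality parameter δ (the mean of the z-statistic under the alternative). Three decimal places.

δ ≈ 2.437

δ = d·√(n/2) = 0.27 × √(163/2) = 2.4375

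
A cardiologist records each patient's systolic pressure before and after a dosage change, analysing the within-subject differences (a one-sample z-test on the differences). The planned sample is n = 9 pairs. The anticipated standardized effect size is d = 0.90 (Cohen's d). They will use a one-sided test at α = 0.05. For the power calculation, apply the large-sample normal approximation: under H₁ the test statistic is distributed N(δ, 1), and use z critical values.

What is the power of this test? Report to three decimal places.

Power ≈ 0.854

Noncentrality parameter: δ = d·√n = 0.90 × √9 = 2.7000
Critical value for a one-sided test at α = 0.05: z_α = 1.645.
Power = P(Z > 1.645 − δ) = Φ(1.055) = 0.8543.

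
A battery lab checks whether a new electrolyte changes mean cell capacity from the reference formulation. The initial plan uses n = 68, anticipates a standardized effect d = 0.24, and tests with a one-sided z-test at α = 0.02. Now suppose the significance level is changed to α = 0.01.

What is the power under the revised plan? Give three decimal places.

Power ≈ 0.364

δ = d·√n = 0.24 × √68 = 1.9791 (unchanged). New critical value: z_{0.01} = 2.326.
Revised power = P(Z > 2.326 − δ) = Φ(-0.347) = 0.3642.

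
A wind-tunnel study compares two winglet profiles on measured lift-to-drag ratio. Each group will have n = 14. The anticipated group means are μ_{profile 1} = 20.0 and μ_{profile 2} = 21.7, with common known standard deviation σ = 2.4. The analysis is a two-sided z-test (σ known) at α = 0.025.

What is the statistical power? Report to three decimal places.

Power ≈ 0.357

Standardized effect: d = |μ_{profile 1} − μ_{profile 2}| / σ = |20.0 − 21.7| / 2.4 = 0.7083
Noncentrality parameter: δ = d·√(n/2) = 0.7083 × √(14/2) = 1.8741
Two-sided α = 0.025 → critical value z_{0.0125} = 2.241.
Power = Φ(δ − 2.241) + Φ(−δ − 2.241) = Φ(-0.367) + Φ(-4.115) = 0.3567 + 0.0000 = 0.3567.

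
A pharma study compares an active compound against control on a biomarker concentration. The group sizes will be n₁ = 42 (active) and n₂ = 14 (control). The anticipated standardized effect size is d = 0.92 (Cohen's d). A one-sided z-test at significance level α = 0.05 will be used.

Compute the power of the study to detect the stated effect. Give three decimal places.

Noncentrality parameter: δ = d / √(1/n₁ + 1/n₂) = 0.92 / √(1/42 + 1/14) = 2.9811
Critical value for a one-sided test at α = 0.05: z_α = 1.645.
Power = P(Z > 1.645 − δ) = Φ(1.336) = 0.9093.

Power ≈ 0.909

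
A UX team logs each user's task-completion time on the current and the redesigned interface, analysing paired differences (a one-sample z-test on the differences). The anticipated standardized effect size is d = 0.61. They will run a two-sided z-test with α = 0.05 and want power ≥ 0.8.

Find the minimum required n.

n = 22

Set Φ(δ − 1.960) = 0.8; then δ − 1.960 = Φ⁻¹(0.8) = 0.842, giving δ = 2.802.
(Ignoring the negligible lower-tail rejection probability gives the usual closed-form inversion.)
δ = d·√n ⇒ n = (δ/d)² = (2.802 / 0.61)² = 21.09.
Round up to the next whole unit.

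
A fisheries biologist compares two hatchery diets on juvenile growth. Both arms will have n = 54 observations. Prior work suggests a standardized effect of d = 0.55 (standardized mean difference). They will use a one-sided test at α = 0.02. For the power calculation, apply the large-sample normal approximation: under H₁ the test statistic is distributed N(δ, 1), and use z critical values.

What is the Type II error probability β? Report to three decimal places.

Noncentrality parameter: δ = d·√(n/2) = 0.55 × √(54/2) = 2.8579
Critical value for a one-sided test at α = 0.02: z_α = 2.054.
Power = P(Z > 2.054 − δ) = Φ(0.804) = 0.7893.
Type II error: β = 1 − power = 1 − 0.7893 = 0.2107.

β ≈ 0.211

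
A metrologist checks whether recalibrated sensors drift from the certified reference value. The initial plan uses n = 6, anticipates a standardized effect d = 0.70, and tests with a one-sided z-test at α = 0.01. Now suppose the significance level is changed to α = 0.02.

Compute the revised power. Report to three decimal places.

δ = d·√n = 0.70 × √6 = 1.7146 (unchanged). New critical value: z_{0.02} = 2.054.
Revised power = P(Z > 2.054 − δ) = Φ(-0.339) = 0.3673.

Power ≈ 0.367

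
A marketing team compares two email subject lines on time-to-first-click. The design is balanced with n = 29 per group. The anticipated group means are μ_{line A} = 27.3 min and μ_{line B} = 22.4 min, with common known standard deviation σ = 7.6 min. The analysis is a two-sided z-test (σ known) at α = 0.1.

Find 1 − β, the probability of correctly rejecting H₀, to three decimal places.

Standardized effect: d = |μ_{line A} − μ_{line B}| / σ = |27.3 − 22.4| / 7.6 = 0.6447
Noncentrality parameter: δ = d·√(n/2) = 0.6447 × √(29/2) = 2.4551
Two-sided α = 0.1 → critical value z_{0.05} = 1.645.
Power = Φ(δ − 1.645) + Φ(−δ − 1.645) = Φ(0.810) + Φ(-4.100) = 0.7911 + 0.0000 = 0.7911.

Power ≈ 0.791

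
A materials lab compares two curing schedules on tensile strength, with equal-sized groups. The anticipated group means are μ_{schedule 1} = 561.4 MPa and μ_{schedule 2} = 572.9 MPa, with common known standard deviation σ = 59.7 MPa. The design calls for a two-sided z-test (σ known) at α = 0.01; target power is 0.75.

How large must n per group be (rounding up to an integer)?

Standardized effect: d = |μ_{schedule 1} − μ_{schedule 2}| / σ = |561.4 − 572.9| / 59.7 = 0.1926
Set Φ(δ − 2.576) = 0.75; then δ − 2.576 = Φ⁻¹(0.75) = 0.674, giving δ = 3.250.
(The Φ(−δ − z_{α/2}) term is vanishingly small for δ > 0 and is dropped in the standard sample-size formula.)
δ = d·√(n/2) ⇒ n = 2(δ/d)² = 2 × (3.250 / 0.1926)² = 569.42.
Round up to the next whole unit.

n = 570 per group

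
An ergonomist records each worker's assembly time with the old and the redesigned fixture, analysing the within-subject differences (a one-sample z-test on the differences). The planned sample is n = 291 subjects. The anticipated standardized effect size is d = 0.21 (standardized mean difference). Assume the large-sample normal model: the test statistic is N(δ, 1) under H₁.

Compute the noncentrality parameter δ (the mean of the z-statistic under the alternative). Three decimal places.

δ ≈ 3.582

The noncentrality parameter scales effect size by the design's sample-size factor: δ = d·√n = 0.21 × √291 = 3.5823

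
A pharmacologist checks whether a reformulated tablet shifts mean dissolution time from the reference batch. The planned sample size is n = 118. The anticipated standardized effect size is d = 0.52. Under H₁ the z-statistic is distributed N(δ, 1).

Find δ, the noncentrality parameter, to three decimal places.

δ = d·√n = 0.52 × √118 = 5.6486

δ ≈ 5.649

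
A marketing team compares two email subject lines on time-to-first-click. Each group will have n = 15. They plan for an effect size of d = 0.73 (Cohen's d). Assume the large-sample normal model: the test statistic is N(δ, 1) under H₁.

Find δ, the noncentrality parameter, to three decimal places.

δ ≈ 1.999

The noncentrality parameter scales effect size by the design's sample-size factor: δ = d·√(n/2) = 0.73 × √(15/2) = 1.9992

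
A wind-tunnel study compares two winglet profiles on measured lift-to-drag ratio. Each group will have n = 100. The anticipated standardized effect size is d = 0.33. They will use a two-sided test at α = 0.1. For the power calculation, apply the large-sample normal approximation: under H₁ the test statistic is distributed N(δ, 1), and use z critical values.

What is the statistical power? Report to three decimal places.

Noncentrality parameter: δ = d·√(n/2) = 0.33 × √(100/2) = 2.3335
Two-sided α = 0.1 → critical value z_{0.05} = 1.645.
Power = Φ(δ − 1.645) + Φ(−δ − 1.645) = Φ(0.689) + Φ(-3.978) = 0.7545 + 0.0000 = 0.7545.

Power ≈ 0.754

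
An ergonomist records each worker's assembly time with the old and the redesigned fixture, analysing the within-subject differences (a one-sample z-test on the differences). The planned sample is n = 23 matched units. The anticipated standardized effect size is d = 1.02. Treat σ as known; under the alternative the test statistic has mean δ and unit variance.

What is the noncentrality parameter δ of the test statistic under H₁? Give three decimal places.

The noncentrality parameter scales effect size by the design's sample-size factor: δ = d·√n = 1.02 × √23 = 4.8917

δ ≈ 4.892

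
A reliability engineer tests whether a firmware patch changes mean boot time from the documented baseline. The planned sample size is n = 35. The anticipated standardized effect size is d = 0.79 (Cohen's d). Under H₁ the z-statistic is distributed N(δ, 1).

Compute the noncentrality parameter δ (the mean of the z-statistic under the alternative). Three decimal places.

The noncentrality parameter scales effect size by the design's sample-size factor: δ = d·√n = 0.79 × √35 = 4.6737

δ ≈ 4.674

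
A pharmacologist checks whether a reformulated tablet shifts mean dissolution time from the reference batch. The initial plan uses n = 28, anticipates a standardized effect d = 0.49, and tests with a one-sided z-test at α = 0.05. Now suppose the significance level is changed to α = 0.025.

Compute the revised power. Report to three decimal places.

δ = d·√n = 0.49 × √28 = 2.5928 (unchanged). New critical value: z_{0.025} = 1.960.
Revised power = Φ(δ − 1.960) = Φ(0.633) = 0.7366.

Power ≈ 0.737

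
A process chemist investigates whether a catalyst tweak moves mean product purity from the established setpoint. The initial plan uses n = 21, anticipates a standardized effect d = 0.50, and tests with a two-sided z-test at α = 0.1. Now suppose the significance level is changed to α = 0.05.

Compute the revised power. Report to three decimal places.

δ = d·√n = 0.50 × √21 = 2.2913 (unchanged). New critical value: z_{0.025} = 1.960.
Revised power = Φ(δ − 1.960) + Φ(−δ − 1.960) = Φ(0.331) + Φ(-4.251) = 0.6298 + 0.0000 = 0.6298.

Power ≈ 0.630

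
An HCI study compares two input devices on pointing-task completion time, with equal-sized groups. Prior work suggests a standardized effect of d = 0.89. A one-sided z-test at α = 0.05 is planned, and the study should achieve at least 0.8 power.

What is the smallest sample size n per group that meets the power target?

n = 16 per group

For power 0.8 need Φ(δ − z_{0.05}) = 0.8, so δ = z_{0.05} + z_{0.20} = 1.645 + 0.842 = 2.486.
δ = d·√(n/2) ⇒ n = 2(δ/d)² = 2 × (2.486 / 0.89)² = 15.61.
Rounding up, n = 16 per group.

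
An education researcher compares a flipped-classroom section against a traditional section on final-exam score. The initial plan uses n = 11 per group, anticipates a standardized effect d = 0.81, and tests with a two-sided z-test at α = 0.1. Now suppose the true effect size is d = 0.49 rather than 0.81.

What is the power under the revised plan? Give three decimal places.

With d = 0.49: δ = d·√(n/2) = 0.49 × √(11/2) = 1.1492. Critical value z_{0.05} = 1.645.
Revised power = Φ(δ − 1.645) + Φ(−δ − 1.645) = Φ(-0.496) + Φ(-2.794) = 0.3101 + 0.0026 = 0.3127.

Power ≈ 0.313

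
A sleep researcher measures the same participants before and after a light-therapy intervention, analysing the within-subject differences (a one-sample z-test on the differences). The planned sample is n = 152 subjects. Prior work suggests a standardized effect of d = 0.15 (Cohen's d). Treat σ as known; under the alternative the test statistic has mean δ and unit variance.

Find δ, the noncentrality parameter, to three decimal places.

The noncentrality parameter scales effect size by the design's sample-size factor: δ = d·√n = 0.15 × √152 = 1.8493

δ ≈ 1.849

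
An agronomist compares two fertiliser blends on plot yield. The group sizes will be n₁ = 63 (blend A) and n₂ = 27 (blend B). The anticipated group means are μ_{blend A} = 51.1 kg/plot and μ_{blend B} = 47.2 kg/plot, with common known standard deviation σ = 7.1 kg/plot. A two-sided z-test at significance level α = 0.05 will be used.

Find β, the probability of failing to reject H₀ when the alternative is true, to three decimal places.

β ≈ 0.334

Standardized effect: d = |μ_{blend A} − μ_{blend B}| / σ = |51.1 − 47.2| / 7.1 = 0.5493
Noncentrality parameter: δ = d / √(1/n₁ + 1/n₂) = 0.5493 / √(1/63 + 1/27) = 2.3880
Critical value for a two-sided test at α = 0.05: z_{α/2} = 1.960.
Power = Φ(δ − 1.960) + Φ(−δ − 1.960) = Φ(0.428) + Φ(-4.348) = 0.6657 + 0.0000 = 0.6657.
Type II error: β = 1 − power = 1 − 0.6657 = 0.3343.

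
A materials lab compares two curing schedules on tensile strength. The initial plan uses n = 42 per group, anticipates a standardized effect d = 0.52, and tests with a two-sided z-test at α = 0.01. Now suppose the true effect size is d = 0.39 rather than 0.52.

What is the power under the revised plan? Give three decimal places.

With d = 0.39: δ = d·√(n/2) = 0.39 × √(42/2) = 1.7872. Critical value z_{0.005} = 2.576.
Revised power = Φ(δ − 2.576) + Φ(−δ − 2.576) = Φ(-0.789) + Φ(-4.363) = 0.2152 + 0.0000 = 0.2152.

Power ≈ 0.215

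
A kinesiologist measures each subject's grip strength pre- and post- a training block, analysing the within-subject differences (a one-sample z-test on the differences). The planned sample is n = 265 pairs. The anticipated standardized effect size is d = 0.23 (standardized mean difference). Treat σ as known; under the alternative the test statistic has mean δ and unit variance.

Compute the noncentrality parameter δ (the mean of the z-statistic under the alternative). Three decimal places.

δ ≈ 3.744

The noncentrality parameter scales effect size by the design's sample-size factor: δ = d·√n = 0.23 × √265 = 3.7441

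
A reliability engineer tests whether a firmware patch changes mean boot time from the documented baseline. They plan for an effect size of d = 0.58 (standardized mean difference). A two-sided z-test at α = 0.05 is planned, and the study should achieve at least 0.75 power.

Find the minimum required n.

Set Φ(δ − 1.960) = 0.75; then δ − 1.960 = Φ⁻¹(0.75) = 0.674, giving δ = 2.634.
(Ignoring the negligible lower-tail rejection probability gives the usual closed-form inversion.)
δ = d·√n ⇒ n = (δ/d)² = (2.634 / 0.58)² = 20.63.
Rounding up, n = 21.

n = 21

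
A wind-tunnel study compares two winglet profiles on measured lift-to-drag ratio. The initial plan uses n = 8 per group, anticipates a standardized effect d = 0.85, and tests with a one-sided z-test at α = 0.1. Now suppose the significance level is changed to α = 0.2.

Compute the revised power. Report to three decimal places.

Power ≈ 0.805

δ = d·√(n/2) = 0.85 × √(8/2) = 1.7000 (unchanged). New critical value: z_{0.2} = 0.842.
Revised power = P(Z > 0.842 − δ) = Φ(0.858) = 0.8047.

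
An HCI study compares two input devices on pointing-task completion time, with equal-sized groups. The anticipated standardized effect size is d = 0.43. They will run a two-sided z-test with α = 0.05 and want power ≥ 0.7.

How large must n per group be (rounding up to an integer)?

n = 67 per group

For power 0.7 need Φ(δ − z_{0.025}) = 0.7, so δ = z_{0.025} + z_{0.30} = 1.960 + 0.524 = 2.484.
(Ignoring the negligible lower-tail rejection probability gives the usual closed-form inversion.)
δ = d·√(n/2) ⇒ n = 2(δ/d)² = 2 × (2.484 / 0.43)² = 66.76.
Round up to the next whole unit.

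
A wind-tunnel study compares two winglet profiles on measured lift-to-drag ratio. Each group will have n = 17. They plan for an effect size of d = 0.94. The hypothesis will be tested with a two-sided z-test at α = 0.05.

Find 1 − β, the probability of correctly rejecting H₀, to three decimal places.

Power ≈ 0.782

Noncentrality parameter: δ = d·√(n/2) = 0.94 × √(17/2) = 2.7405
Two-sided α = 0.05 → critical value z_{0.025} = 1.960.
Power = Φ(δ − 1.960) + Φ(−δ − 1.960) = Φ(0.781) + Φ(-4.701) = 0.7825 + 0.0000 = 0.7825.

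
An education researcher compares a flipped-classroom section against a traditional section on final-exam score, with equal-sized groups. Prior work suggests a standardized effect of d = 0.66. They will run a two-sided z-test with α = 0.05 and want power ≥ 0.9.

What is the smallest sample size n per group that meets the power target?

n = 49 per group

For power 0.9 need Φ(δ − z_{0.025}) = 0.9, so δ = z_{0.025} + z_{0.10} = 1.960 + 1.282 = 3.242.
(The Φ(−δ − z_{α/2}) term is vanishingly small for δ > 0 and is dropped in the standard sample-size formula.)
δ = d·√(n/2) ⇒ n = 2(δ/d)² = 2 × (3.242 / 0.66)² = 48.24.
Round up to the next whole unit.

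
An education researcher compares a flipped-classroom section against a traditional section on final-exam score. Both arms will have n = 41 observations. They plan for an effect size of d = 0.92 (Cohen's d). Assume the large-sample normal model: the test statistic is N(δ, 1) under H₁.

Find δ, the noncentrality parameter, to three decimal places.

δ = d·√(n/2) = 0.92 × √(41/2) = 4.1655

δ ≈ 4.165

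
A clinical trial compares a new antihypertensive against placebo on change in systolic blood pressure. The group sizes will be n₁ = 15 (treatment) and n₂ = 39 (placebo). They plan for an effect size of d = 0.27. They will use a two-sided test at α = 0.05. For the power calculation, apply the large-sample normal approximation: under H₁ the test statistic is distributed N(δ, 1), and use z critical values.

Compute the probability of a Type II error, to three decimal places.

β ≈ 0.856

Noncentrality parameter: δ = d / √(1/n₁ + 1/n₂) = 0.27 / √(1/15 + 1/39) = 0.8887
Two-sided α = 0.05 → critical value z_{0.025} = 1.960.
Power = Φ(δ − 1.960) + Φ(−δ − 1.960) = Φ(-1.071) + Φ(-2.849) = 0.1420 + 0.0022 = 0.1442.
Type II error: β = 1 − power = 1 − 0.1442 = 0.8558.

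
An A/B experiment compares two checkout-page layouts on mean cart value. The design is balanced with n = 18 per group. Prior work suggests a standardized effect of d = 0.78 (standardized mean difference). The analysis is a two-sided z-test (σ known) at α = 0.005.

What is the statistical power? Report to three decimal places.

Noncentrality parameter: δ = d·√(n/2) = 0.78 × √(18/2) = 2.3400
Critical value for a two-sided test at α = 0.005: z_{α/2} = 2.807.
Power = Φ(δ − 2.807) + Φ(−δ − 2.807) = Φ(-0.467) + Φ(-5.147) = 0.3202 + 0.0000 = 0.3202.

Power ≈ 0.320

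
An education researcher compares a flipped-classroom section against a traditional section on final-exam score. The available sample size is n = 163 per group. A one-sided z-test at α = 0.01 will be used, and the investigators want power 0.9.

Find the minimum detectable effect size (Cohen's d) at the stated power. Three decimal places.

d ≈ 0.400

Need Φ(δ − 2.326) = 0.9, so δ = 2.326 + 1.282 = 3.608.
δ = d·√(n/2) ⇒ d = δ/√(n/2) = 3.608/√(163/2) = 0.3996.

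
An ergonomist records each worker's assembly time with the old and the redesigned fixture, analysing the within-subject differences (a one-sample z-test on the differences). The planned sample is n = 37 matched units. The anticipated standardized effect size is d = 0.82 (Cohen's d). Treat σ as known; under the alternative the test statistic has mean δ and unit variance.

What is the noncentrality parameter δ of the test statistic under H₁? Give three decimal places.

δ ≈ 4.988

The noncentrality parameter scales effect size by the design's sample-size factor: δ = d·√n = 0.82 × √37 = 4.9879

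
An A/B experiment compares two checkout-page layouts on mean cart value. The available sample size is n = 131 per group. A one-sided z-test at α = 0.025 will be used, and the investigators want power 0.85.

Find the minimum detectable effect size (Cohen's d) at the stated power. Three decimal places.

Need Φ(δ − 1.960) = 0.85, so δ = 1.960 + 1.036 = 2.996.
δ = d·√(n/2) ⇒ d = δ/√(n/2) = 2.996/√(131/2) = 0.3702.

d ≈ 0.370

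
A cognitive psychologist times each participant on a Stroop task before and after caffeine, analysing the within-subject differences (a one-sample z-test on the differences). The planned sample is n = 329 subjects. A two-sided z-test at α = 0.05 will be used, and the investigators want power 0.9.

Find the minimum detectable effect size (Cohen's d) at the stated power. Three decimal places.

Need Φ(δ − 1.960) = 0.9, so δ = 1.960 + 1.282 = 3.242.
(Lower-tail contribution to power is negligible for δ > 0.)
δ = d·√n ⇒ d = δ/√n = 3.242/√329 = 0.1787.

d ≈ 0.179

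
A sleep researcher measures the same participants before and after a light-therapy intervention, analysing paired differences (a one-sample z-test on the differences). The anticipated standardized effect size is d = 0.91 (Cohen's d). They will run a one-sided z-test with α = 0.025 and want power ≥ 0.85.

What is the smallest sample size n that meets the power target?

n = 11

For power 0.85 need Φ(δ − z_{0.025}) = 0.85, so δ = z_{0.025} + z_{0.15} = 1.960 + 1.036 = 2.996.
δ = d·√n ⇒ n = (δ/d)² = (2.996 / 0.91)² = 10.84.
Rounding up, n = 11.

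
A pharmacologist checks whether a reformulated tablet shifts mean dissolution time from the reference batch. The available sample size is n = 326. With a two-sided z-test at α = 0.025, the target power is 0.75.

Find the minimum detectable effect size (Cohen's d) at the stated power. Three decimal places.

d ≈ 0.161

Need Φ(δ − 2.241) = 0.75, so δ = 2.241 + 0.674 = 2.916.
(Lower-tail contribution to power is negligible for δ > 0.)
δ = d·√n ⇒ d = δ/√n = 2.916/√326 = 0.1615.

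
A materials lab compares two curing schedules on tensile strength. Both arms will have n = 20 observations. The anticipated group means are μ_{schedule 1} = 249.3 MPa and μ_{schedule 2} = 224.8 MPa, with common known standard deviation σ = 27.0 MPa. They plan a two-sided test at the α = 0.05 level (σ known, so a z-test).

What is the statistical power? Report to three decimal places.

Standardized effect: d = |μ_{schedule 1} − μ_{schedule 2}| / σ = |249.3 − 224.8| / 27.0 = 0.9074
Noncentrality parameter: δ = d·√(n/2) = 0.9074 × √(20/2) = 2.8695
Critical value for a two-sided test at α = 0.05: z_{α/2} = 1.960.
Power = Φ(δ − 1.960) + Φ(−δ − 1.960) = Φ(0.910) + Φ(-4.829) = 0.8185 + 0.0000 = 0.8185.

Power ≈ 0.818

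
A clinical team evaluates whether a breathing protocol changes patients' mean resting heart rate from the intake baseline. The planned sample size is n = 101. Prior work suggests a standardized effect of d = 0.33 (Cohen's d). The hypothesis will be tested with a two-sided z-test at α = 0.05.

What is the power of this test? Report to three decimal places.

Noncentrality parameter: δ = d·√n = 0.33 × √101 = 3.3165
Critical value for a two-sided test at α = 0.05: z_{α/2} = 1.960.
Power = Φ(δ − 1.960) + Φ(−δ − 1.960) = Φ(1.356) + Φ(-5.276) = 0.9125 + 0.0000 = 0.9125.

Power ≈ 0.913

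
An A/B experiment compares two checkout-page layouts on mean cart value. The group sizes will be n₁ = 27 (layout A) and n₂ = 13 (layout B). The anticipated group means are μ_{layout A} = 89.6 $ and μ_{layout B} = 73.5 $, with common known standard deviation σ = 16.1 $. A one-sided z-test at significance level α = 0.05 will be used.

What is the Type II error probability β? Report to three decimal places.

β ≈ 0.094

Standardized effect: d = |μ_{layout A} − μ_{layout B}| / σ = |89.6 − 73.5| / 16.1 = 1.0000
Noncentrality parameter: δ = d / √(1/n₁ + 1/n₂) = 1.0000 / √(1/27 + 1/13) = 2.9623
One-sided α = 0.05 → critical value z_{0.05} = 1.645.
Power = Φ(δ − 1.645) = Φ(1.317) = 0.9061.
Type II error: β = 1 − power = 1 − 0.9061 = 0.0939.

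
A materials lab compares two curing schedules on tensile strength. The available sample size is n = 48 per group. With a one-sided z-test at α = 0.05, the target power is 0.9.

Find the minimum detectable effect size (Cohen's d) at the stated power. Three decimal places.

Required noncentrality: δ = z_{0.05} + z_{0.10} = 1.645 + 1.282 = 2.926.
δ = d·√(n/2) ⇒ d = δ/√(n/2) = 2.926/√(48/2) = 0.5973.

d ≈ 0.597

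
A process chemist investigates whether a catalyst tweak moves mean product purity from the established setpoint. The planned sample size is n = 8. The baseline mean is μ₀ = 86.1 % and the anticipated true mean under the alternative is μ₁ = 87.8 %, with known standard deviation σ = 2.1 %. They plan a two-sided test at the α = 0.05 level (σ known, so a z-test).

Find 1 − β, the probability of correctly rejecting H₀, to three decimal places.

Standardized effect: d = |μ₁ − μ₀| / σ = |87.8 − 86.1| / 2.1 = 0.8095
Noncentrality parameter: δ = d·√n = 0.8095 × √8 = 2.2897
Two-sided α = 0.05 → critical value z_{0.025} = 1.960.
Power = Φ(δ − 1.960) + Φ(−δ − 1.960) = Φ(0.330) + Φ(-4.250) = 0.6292 + 0.0000 = 0.6292.

Power ≈ 0.629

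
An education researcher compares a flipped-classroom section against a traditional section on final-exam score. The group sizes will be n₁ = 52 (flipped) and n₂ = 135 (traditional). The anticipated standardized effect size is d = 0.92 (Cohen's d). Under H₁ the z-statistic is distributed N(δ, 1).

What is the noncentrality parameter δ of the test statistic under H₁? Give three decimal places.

The noncentrality parameter scales effect size by the design's sample-size factor: δ = d / √(1/n₁ + 1/n₂) = 0.92 / √(1/52 + 1/135) = 5.6368

δ ≈ 5.637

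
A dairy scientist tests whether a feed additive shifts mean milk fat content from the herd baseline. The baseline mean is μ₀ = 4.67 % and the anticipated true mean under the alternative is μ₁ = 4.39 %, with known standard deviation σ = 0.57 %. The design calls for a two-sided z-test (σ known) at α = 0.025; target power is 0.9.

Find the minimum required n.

Standardized effect: d = |μ₁ − μ₀| / σ = |4.39 − 4.67| / 0.57 = 0.4912
Set Φ(δ − 2.241) = 0.9; then δ − 2.241 = Φ⁻¹(0.9) = 1.282, giving δ = 3.523.
(The Φ(−δ − z_{α/2}) term is vanishingly small for δ > 0 and is dropped in the standard sample-size formula.)
δ = d·√n ⇒ n = (δ/d)² = (3.523 / 0.4912)² = 51.43.
Rounding up, n = 52.

n = 52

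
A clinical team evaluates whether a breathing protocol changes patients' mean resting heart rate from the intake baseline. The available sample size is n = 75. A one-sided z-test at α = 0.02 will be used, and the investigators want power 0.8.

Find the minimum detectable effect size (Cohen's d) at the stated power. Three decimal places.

d ≈ 0.334

Need Φ(δ − 2.054) = 0.8, so δ = 2.054 + 0.842 = 2.895.
δ = d·√n ⇒ d = δ/√n = 2.895/√75 = 0.3343.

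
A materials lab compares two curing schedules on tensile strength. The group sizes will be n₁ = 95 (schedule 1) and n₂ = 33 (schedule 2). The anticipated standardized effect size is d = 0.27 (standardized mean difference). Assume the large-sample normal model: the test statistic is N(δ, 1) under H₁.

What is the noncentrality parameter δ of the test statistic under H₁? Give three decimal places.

δ ≈ 1.336

δ = d / √(1/n₁ + 1/n₂) = 0.27 / √(1/95 + 1/33) = 1.3362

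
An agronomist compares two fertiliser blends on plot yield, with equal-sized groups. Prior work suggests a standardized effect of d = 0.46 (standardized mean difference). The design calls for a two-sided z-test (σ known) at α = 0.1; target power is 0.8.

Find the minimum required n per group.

n = 59 per group

For power 0.8 need Φ(δ − z_{0.05}) = 0.8, so δ = z_{0.05} + z_{0.20} = 1.645 + 0.842 = 2.486.
(For δ > 0 the lower-tail rejection region contributes negligibly to power, so the one-term inversion is standard.)
δ = d·√(n/2) ⇒ n = 2(δ/d)² = 2 × (2.486 / 0.46)² = 58.44.
Round up to the next whole unit.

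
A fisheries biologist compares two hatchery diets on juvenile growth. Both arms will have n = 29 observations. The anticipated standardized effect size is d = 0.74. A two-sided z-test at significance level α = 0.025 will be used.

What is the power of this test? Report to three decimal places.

Noncentrality parameter: δ = d·√(n/2) = 0.74 × √(29/2) = 2.8178
Two-sided α = 0.025 → critical value z_{0.0125} = 2.241.
Power = Φ(δ − 2.241) + Φ(−δ − 2.241) = Φ(0.576) + Φ(-5.059) = 0.7178 + 0.0000 = 0.7178.

Power ≈ 0.718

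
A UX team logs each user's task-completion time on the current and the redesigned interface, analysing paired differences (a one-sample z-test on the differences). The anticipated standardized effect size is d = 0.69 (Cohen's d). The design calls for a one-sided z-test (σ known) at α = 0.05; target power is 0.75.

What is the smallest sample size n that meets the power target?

n = 12

Set Φ(δ − 1.645) = 0.75; then δ − 1.645 = Φ⁻¹(0.75) = 0.674, giving δ = 2.319.
δ = d·√n ⇒ n = (δ/d)² = (2.319 / 0.69)² = 11.30.
Round up to the next whole unit.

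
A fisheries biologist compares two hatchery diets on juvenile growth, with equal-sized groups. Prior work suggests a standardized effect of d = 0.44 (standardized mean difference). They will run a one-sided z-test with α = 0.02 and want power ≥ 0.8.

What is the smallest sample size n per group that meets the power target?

For power 0.8 need Φ(δ − z_{0.02}) = 0.8, so δ = z_{0.02} + z_{0.20} = 2.054 + 0.842 = 2.895.
δ = d·√(n/2) ⇒ n = 2(δ/d)² = 2 × (2.895 / 0.44)² = 86.60.
Rounding up, n = 87 per group.

n = 87 per group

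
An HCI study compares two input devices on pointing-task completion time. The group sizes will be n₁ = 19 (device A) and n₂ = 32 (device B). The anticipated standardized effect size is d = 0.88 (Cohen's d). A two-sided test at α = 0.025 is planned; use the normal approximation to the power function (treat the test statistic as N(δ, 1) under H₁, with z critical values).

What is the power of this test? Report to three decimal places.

Power ≈ 0.787

Noncentrality parameter: δ = d / √(1/n₁ + 1/n₂) = 0.88 / √(1/19 + 1/32) = 3.0384
Two-sided α = 0.025 → critical value z_{0.0125} = 2.241.
Power = Φ(δ − 2.241) + Φ(−δ − 2.241) = Φ(0.797) + Φ(-5.280) = 0.7873 + 0.0000 = 0.7873.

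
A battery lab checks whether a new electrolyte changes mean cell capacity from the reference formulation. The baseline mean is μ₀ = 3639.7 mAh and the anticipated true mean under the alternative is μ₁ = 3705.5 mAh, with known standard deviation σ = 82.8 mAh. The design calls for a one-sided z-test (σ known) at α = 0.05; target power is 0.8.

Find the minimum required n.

n = 10

Standardized effect: d = |μ₁ − μ₀| / σ = |3705.5 − 3639.7| / 82.8 = 0.7947
Set Φ(δ − 1.645) = 0.8; then δ − 1.645 = Φ⁻¹(0.8) = 0.842, giving δ = 2.486.
δ = d·√n ⇒ n = (δ/d)² = (2.486 / 0.7947)² = 9.79.
Rounding up, n = 10.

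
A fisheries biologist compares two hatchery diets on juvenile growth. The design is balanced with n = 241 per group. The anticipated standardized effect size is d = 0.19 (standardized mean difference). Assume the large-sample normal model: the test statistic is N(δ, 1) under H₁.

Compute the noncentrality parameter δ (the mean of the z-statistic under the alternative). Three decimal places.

The noncentrality parameter scales effect size by the design's sample-size factor: δ = d·√(n/2) = 0.19 × √(241/2) = 2.0857

δ ≈ 2.086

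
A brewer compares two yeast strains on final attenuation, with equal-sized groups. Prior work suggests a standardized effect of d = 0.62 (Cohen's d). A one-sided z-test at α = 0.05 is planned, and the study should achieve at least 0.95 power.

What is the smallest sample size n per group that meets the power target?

For power 0.95 need Φ(δ − z_{0.05}) = 0.95, so δ = z_{0.05} + z_{0.05} = 1.645 + 1.645 = 3.290.
δ = d·√(n/2) ⇒ n = 2(δ/d)² = 2 × (3.290 / 0.62)² = 56.31.
Round up to the next whole unit.

n = 57 per group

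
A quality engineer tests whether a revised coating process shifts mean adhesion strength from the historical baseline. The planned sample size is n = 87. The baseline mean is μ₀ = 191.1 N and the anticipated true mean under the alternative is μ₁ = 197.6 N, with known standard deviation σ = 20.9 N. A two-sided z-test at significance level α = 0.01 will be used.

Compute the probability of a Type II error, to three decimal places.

β ≈ 0.373

Standardized effect: d = |μ₁ − μ₀| / σ = |197.6 − 191.1| / 20.9 = 0.3110
Noncentrality parameter: δ = d·√n = 0.3110 × √87 = 2.9009
Two-sided α = 0.01 → critical value z_{0.005} = 2.576.
Power = Φ(δ − 2.576) + Φ(−δ − 2.576) = Φ(0.325) + Φ(-5.477) = 0.6274 + 0.0000 = 0.6274.
Type II error: β = 1 − power = 1 − 0.6274 = 0.3726.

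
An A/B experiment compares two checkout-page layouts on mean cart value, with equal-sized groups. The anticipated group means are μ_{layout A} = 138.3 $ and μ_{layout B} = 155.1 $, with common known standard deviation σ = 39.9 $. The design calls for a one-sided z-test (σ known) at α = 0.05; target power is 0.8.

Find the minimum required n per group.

n = 70 per group

Standardized effect: d = |μ_{layout A} − μ_{layout B}| / σ = |138.3 − 155.1| / 39.9 = 0.4211
For power 0.8 need Φ(δ − z_{0.05}) = 0.8, so δ = z_{0.05} + z_{0.20} = 1.645 + 0.842 = 2.486.
δ = d·√(n/2) ⇒ n = 2(δ/d)² = 2 × (2.486 / 0.4211)² = 69.75.
Rounding up, n = 70 per group.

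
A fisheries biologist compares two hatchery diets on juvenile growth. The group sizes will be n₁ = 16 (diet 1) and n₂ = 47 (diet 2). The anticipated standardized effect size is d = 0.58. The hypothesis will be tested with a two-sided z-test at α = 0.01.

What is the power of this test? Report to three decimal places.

Noncentrality parameter: δ = d / √(1/n₁ + 1/n₂) = 0.58 / √(1/16 + 1/47) = 2.0039
Critical value for a two-sided test at α = 0.01: z_{α/2} = 2.576.
Power = Φ(δ − 2.576) + Φ(−δ − 2.576) = Φ(-0.572) + Φ(-4.580) = 0.2837 + 0.0000 = 0.2837.

Power ≈ 0.284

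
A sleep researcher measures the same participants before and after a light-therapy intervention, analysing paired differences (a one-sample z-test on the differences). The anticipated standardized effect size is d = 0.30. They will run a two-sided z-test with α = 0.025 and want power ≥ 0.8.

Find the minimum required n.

n = 106

Set Φ(δ − 2.241) = 0.8; then δ − 2.241 = Φ⁻¹(0.8) = 0.842, giving δ = 3.083.
(Ignoring the negligible lower-tail rejection probability gives the usual closed-form inversion.)
δ = d·√n ⇒ n = (δ/d)² = (3.083 / 0.30)² = 105.61.
Rounding up, n = 106.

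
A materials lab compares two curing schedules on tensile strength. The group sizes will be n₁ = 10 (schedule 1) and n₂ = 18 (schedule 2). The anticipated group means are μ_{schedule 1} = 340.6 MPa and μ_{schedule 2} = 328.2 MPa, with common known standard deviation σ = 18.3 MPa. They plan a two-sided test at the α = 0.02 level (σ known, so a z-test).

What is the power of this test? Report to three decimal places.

Standardized effect: d = |μ_{schedule 1} − μ_{schedule 2}| / σ = |340.6 − 328.2| / 18.3 = 0.6776
Noncentrality parameter: δ = d / √(1/n₁ + 1/n₂) = 0.6776 / √(1/10 + 1/18) = 1.7180
Two-sided α = 0.02 → critical value z_{0.01} = 2.326.
Power = Φ(δ − 2.326) + Φ(−δ − 2.326) = Φ(-0.608) + Φ(-4.044) = 0.2715 + 0.0000 = 0.2715.

Power ≈ 0.272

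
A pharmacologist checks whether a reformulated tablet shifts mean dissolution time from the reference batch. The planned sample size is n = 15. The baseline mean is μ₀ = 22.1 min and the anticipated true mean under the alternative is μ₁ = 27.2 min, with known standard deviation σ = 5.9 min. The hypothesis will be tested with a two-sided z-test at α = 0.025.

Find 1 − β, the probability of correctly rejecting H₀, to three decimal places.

Standardized effect: d = |μ₁ − μ₀| / σ = |27.2 − 22.1| / 5.9 = 0.8644
Noncentrality parameter: δ = d·√n = 0.8644 × √15 = 3.3478
Critical value for a two-sided test at α = 0.025: z_{α/2} = 2.241.
Power = Φ(δ − 2.241) + Φ(−δ − 2.241) = Φ(1.106) + Φ(-5.589) = 0.8657 + 0.0000 = 0.8657.

Power ≈ 0.866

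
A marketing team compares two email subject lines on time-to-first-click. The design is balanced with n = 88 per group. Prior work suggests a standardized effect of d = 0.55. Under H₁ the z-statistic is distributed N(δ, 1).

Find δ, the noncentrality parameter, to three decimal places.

δ = d·√(n/2) = 0.55 × √(88/2) = 3.6483

δ ≈ 3.648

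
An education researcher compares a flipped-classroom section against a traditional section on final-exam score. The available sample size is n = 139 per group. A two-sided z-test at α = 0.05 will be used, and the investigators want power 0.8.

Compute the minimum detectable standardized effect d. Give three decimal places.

d ≈ 0.336

Need Φ(δ − 1.960) = 0.8, so δ = 1.960 + 0.842 = 2.802.
(The second rejection-region term Φ(−δ − z_{α/2}) is negligible and dropped.)
δ = d·√(n/2) ⇒ d = δ/√(n/2) = 2.802/√(139/2) = 0.3361.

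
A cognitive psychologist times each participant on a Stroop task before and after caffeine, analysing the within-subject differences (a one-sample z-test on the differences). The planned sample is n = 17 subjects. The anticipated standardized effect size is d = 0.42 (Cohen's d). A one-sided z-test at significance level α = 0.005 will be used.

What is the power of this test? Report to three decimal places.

Noncentrality parameter: δ = d·√n = 0.42 × √17 = 1.7317
Critical value for a one-sided test at α = 0.005: z_α = 2.576.
Power = Φ(δ − 2.576) = Φ(-0.844) = 0.1993.

Power ≈ 0.199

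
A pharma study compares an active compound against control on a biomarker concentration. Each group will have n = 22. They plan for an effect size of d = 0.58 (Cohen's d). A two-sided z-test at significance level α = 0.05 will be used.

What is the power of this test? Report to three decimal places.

Power ≈ 0.486

Noncentrality parameter: δ = d·√(n/2) = 0.58 × √(22/2) = 1.9236
Critical value for a two-sided test at α = 0.05: z_{α/2} = 1.960.
Power = Φ(δ − 1.960) + Φ(−δ − 1.960) = Φ(-0.036) + Φ(-3.884) = 0.4855 + 0.0001 = 0.4856.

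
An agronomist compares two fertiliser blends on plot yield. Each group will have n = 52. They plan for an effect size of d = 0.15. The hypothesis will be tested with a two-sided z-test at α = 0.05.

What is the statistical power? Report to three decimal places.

Noncentrality parameter: δ = d·√(n/2) = 0.15 × √(52/2) = 0.7649
Two-sided α = 0.05 → critical value z_{0.025} = 1.960.
Power = Φ(δ − 1.960) + Φ(−δ − 1.960) = Φ(-1.195) + Φ(-2.725) = 0.1160 + 0.0032 = 0.1192.

Power ≈ 0.119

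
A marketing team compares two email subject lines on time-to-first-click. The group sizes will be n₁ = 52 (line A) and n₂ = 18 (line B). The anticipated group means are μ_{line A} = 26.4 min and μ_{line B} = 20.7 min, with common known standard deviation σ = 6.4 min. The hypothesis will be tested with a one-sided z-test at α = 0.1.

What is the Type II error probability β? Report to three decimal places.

Standardized effect: d = |μ_{line A} − μ_{line B}| / σ = |26.4 − 20.7| / 6.4 = 0.8906
Noncentrality parameter: δ = d / √(1/n₁ + 1/n₂) = 0.8906 / √(1/52 + 1/18) = 3.2567
One-sided α = 0.1 → critical value z_{0.1} = 1.282.
Power = P(Z > 1.282 − δ) = Φ(1.975) = 0.9759.
Type II error: β = 1 − power = 1 − 0.9759 = 0.0241.

β ≈ 0.024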